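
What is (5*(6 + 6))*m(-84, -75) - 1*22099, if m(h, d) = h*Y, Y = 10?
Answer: -72499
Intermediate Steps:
m(h, d) = 10*h (m(h, d) = h*10 = 10*h)
(5*(6 + 6))*m(-84, -75) - 1*22099 = (5*(6 + 6))*(10*(-84)) - 1*22099 = (5*12)*(-840) - 22099 = 60*(-840) - 22099 = -50400 - 22099 = -72499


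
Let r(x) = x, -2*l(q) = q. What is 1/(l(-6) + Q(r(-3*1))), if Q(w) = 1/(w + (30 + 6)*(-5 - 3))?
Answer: 291/872 ≈ 0.33372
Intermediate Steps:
l(q) = -q/2
Q(w) = 1/(-288 + w) (Q(w) = 1/(w + 36*(-8)) = 1/(w - 288) = 1/(-288 + w))
1/(l(-6) + Q(r(-3*1))) = 1/(-½*(-6) + 1/(-288 - 3*1)) = 1/(3 + 1/(-288 - 3)) = 1/(3 + 1/(-291)) = 1/(3 - 1/291) = 1/(872/291) = 291/872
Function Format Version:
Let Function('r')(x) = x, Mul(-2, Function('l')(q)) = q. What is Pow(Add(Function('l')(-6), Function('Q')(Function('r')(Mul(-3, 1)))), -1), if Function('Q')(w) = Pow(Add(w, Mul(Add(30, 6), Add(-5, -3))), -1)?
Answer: Rational(291, 872) ≈ 0.33372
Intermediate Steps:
Function('l')(q) = Mul(Rational(-1, 2), q)
Function('Q')(w) = Pow(Add(-288, w), -1) (Function('Q')(w) = Pow(Add(w, Mul(36, -8)), -1) = Pow(Add(w, -288), -1) = Pow(Add(-288, w), -1))
Pow(Add(Function('l')(-6), Function('Q')(Function('r')(Mul(-3, 1)))), -1) = Pow(Add(Mul(Rational(-1, 2), -6), Pow(Add(-288, Mul(-3, 1)), -1)), -1) = Pow(Add(3, Pow(Add(-288, -3), -1)), -1) = Pow(Add(3, Pow(-291, -1)), -1) = Pow(Add(3, Rational(-1, 291)), -1) = Pow(Rational(872, 291), -1) = Rational(291, 872)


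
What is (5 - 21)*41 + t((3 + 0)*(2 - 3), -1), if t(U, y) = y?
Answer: -657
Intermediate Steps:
(5 - 21)*41 + t((3 + 0)*(2 - 3), -1) = (5 - 21)*41 - 1 = -16*41 - 1 = -656 - 1 = -657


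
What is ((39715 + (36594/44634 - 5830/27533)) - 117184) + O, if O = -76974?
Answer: -2875689073804/18619817 ≈ -1.5444e+5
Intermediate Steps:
((39715 + (36594/44634 - 5830/27533)) - 117184) + O = ((39715 + (36594/44634 - 5830/27533)) - 117184) - 76974 = ((39715 + (36594*(1/44634) - 5830*1/27533)) - 117184) - 76974 = ((39715 + (6099/7439 - 530/2503)) - 117184) - 76974 = ((39715 + 11323127/18619817) - 117184) - 76974 = (739497355282/18619817 - 117184) - 76974 = -1442447280046/18619817 - 76974 = -2875689073804/18619817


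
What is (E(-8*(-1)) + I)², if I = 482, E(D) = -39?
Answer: 196249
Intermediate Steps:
(E(-8*(-1)) + I)² = (-39 + 482)² = 443² = 196249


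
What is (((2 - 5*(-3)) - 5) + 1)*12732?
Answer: 165516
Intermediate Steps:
(((2 - 5*(-3)) - 5) + 1)*12732 = (((2 + 15) - 5) + 1)*12732 = ((17 - 5) + 1)*12732 = (12 + 1)*12732 = 13*12732 = 165516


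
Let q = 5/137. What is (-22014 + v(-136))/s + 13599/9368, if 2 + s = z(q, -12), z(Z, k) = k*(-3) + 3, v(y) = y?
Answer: -206998037/346616 ≈ -597.20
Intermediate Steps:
q = 5/137 (q = 5*(1/137) = 5/137 ≈ 0.036496)
z(Z, k) = 3 - 3*k (z(Z, k) = -3*k + 3 = 3 - 3*k)
s = 37 (s = -2 + (3 - 3*(-12)) = -2 + (3 + 36) = -2 + 39 = 37)
(-22014 + v(-136))/s + 13599/9368 = (-22014 - 136)/37 + 13599/9368 = -22150*1/37 + 13599*(1/9368) = -22150/37 + 13599/9368 = -206998037/346616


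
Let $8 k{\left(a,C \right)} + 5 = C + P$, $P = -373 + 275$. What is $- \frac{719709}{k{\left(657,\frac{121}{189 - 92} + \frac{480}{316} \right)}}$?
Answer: $\frac{7353506756}{128015} \approx 57443.0$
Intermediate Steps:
$P = -98$
$k{\left(a,C \right)} = - \frac{103}{8} + \frac{C}{8}$ ($k{\left(a,C \right)} = - \frac{5}{8} + \frac{C - 98}{8} = - \frac{5}{8} + \frac{-98 + C}{8} = - \frac{5}{8} + \left(- \frac{49}{4} + \frac{C}{8}\right) = - \frac{103}{8} + \frac{C}{8}$)
$- \frac{719709}{k{\left(657,\frac{121}{189 - 92} + \frac{480}{316} \right)}} = - \frac{719709}{- \frac{103}{8} + \frac{\frac{121}{189 - 92} + \frac{480}{316}}{8}} = - \frac{719709}{- \frac{103}{8} + \frac{\frac{121}{189 - 92} + 480 \cdot \frac{1}{316}}{8}} = - \frac{719709}{- \frac{103}{8} + \frac{\frac{121}{97} + \frac{120}{79}}{8}} = - \frac{719709}{- \frac{103}{8} + \frac{1}{8} \cdot \frac{21199}{7663}} = - \frac{719709}{- \frac{103}{8} + \frac{21199}{61304}} = - \frac{719709}{- \frac{384045}{30652}} = \left(-719709\right) \left(- \frac{30652}{384045}\right) = \frac{7353506756}{128015}$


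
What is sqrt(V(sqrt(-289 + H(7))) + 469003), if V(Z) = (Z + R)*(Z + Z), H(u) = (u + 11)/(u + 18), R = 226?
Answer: sqrt(11710661 + 2260*I*sqrt(7207))/5 ≈ 684.44 + 5.6064*I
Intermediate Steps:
H(u) = (11 + u)/(18 + u)
V(Z) = 2*Z*(226 + Z) (V(Z) = (Z + 226)*(Z + Z) = (226 + Z)*(2*Z) = 2*Z*(226 + Z))
sqrt(V(sqrt(-289 + H(7))) + 469003) = sqrt(2*sqrt(-289 + (11 + 7)/(18 + 7))*(226 + sqrt(-289 + (11 + 7)/(18 + 7))) + 469003) = sqrt(2*sqrt(-289 + 18/25)*(226 + sqrt(-289 + 18/25)) + 469003) = sqrt(2*sqrt(-7207/25)*(226 + sqrt(-7207/25)) + 469003) = sqrt(2*(I*sqrt(7207)/5)*(226 + I*sqrt(7207)/5) + 469003) = sqrt(2*I*sqrt(7207)*(226 + I*sqrt(7207)/5)/5 + 469003) = sqrt(469003 + 2*I*sqrt(7207)*(226 + I*sqrt(7207)/5)/5)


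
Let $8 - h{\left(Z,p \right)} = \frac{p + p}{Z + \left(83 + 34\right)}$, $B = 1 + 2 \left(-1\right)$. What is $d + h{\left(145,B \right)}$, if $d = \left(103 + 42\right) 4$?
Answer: $\frac{77029}{131} \approx 588.01$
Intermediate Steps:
$B = -1$ ($B = 1 - 2 = -1$)
$d = 580$ ($d = 145 \cdot 4 = 580$)
$h{\left(Z,p \right)} = 8 - \frac{2 p}{117 + Z}$ ($h{\left(Z,p \right)} = 8 - \frac{p + p}{Z + \left(83 + 34\right)} = 8 - \frac{2 p}{Z + 117} = 8 - \frac{2 p}{117 + Z}$)
$d + h{\left(145,B \right)} = 580 + \frac{2 \left(468 - -1 + 4 \cdot 145\right)}{117 + 145} = 580 + \frac{2 \left(468 + 1 + 580\right)}{262} = 580 + 2 \cdot \frac{1}{262} \cdot 1049 = 580 + \frac{1049}{131} = \frac{77029}{131}$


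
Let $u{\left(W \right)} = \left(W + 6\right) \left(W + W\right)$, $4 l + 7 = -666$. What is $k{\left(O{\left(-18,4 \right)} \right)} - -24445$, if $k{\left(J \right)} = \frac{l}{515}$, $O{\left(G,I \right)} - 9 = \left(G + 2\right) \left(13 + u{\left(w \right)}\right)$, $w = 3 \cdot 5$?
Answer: $\frac{50356027}{2060} \approx 24445.0$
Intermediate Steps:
$l = - \frac{673}{4}$ ($l = - \frac{7}{4} + \frac{1}{4} \left(-666\right) = - \frac{7}{4} - \frac{333}{2} = - \frac{673}{4} \approx -168.25$)
$w = 15$
$u{\left(W \right)} = 2 W \left(6 + W\right)$ ($u{\left(W \right)} = \left(6 + W\right) 2 W = 2 W \left(6 + W\right)$)
$O{\left(G,I \right)} = 1295 + 643 G$ ($O{\left(G,I \right)} = 9 + \left(G + 2\right) \left(13 + 2 \cdot 15 \left(6 + 15\right)\right) = 9 + \left(2 + G\right) \left(13 + 2 \cdot 15 \cdot 21\right) = 9 + \left(2 + G\right) \left(13 + 630\right) = 9 + \left(2 + G\right) 643 = 9 + \left(1286 + 643 G\right) = 1295 + 643 G$)
$k{\left(J \right)} = - \frac{673}{2060}$ ($k{\left(J \right)} = - \frac{673}{4 \cdot 515} = \left(- \frac{673}{4}\right) \frac{1}{515} = - \frac{673}{2060}$)
$k{\left(O{\left(-18,4 \right)} \right)} - -24445 = - \frac{673}{2060} - -24445 = - \frac{673}{2060} + 24445 = \frac{50356027}{2060}$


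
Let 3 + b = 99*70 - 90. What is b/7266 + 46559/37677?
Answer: 198631781/91253694 ≈ 2.1767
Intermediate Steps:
b = 6837 (b = -3 + (99*70 - 90) = -3 + (6930 - 90) = -3 + 6840 = 6837)
b/7266 + 46559/37677 = 6837/7266 + 46559/37677 = 6837*(1/7266) + 46559*(1/37677) = 2279/2422 + 46559/37677 = 198631781/91253694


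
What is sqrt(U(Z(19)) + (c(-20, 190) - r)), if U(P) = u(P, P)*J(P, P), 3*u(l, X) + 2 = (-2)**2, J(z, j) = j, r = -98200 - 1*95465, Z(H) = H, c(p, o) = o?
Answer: sqrt(1744809)/3 ≈ 440.30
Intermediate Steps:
r = -193665 (r = -98200 - 95465 = -193665)
u(l, X) = 2/3 (u(l, X) = -2/3 + (1/3)*(-2)**2 = -2/3 + (1/3)*4 = -2/3 + 4/3 = 2/3)
U(P) = 2*P/3
sqrt(U(Z(19)) + (c(-20, 190) - r)) = sqrt((2/3)*19 + (190 - 1*(-193665))) = sqrt(38/3 + (190 + 193665)) = sqrt(38/3 + 193855) = sqrt(581603/3) = sqrt(1744809)/3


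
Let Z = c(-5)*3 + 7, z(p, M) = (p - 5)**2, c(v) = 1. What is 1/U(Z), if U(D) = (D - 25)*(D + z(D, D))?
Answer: -1/525 ≈ -0.0019048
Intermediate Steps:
z(p, M) = (-5 + p)**2
Z = 10 (Z = 1*3 + 7 = 3 + 7 = 10)
U(D) = (-25 + D)*(D + (-5 + D)**2) (U(D) = (D - 25)*(D + (-5 + D)**2) = (-25 + D)*(D + (-5 + D)**2))
1/U(Z) = 1/(-625 + 10**3 - 34*10**2 + 250*10) = 1/(-625 + 1000 - 34*100 + 2500) = 1/(-625 + 1000 - 3400 + 2500) = 1/(-525) = -1/525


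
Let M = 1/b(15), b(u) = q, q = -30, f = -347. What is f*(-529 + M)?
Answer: 5507237/30 ≈ 1.8357e+5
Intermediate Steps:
b(u) = -30
M = -1/30 (M = 1/(-30) = -1/30 ≈ -0.033333)
f*(-529 + M) = -347*(-529 - 1/30) = -347*(-15871/30) = 5507237/30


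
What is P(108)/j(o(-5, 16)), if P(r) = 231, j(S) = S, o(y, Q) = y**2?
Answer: 231/25 ≈ 9.2400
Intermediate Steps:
P(108)/j(o(-5, 16)) = 231/((-5)**2) = 231/25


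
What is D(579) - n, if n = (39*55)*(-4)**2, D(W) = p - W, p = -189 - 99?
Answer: -35187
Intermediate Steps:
p = -288
D(W) = -288 - W
n = 34320 (n = 2145*16 = 34320)
D(579) - n = (-288 - 1*579) - 1*34320 = (-288 - 579) - 34320 = -867 - 34320 = -35187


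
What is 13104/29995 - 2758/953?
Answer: -10034014/4083605 ≈ -2.4571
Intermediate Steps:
13104/29995 - 2758/953 = 13104*(1/29995) - 2758*1/953 = 1872/4285 - 2758/953 = -10034014/4083605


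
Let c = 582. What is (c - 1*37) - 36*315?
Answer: -10795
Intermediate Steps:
(c - 1*37) - 36*315 = (582 - 1*37) - 36*315 = (582 - 37) - 11340 = 545 - 11340 = -10795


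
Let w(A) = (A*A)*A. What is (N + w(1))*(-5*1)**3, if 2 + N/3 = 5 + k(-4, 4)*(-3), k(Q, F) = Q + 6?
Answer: 1000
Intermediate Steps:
k(Q, F) = 6 + Q
w(A) = A**3 (w(A) = A**2*A = A**3)
N = -9 (N = -6 + 3*(5 + (6 - 4)*(-3)) = -6 + 3*(5 + 2*(-3)) = -6 + 3*(5 - 6) = -6 + 3*(-1) = -6 - 3 = -9)
(N + w(1))*(-5*1)**3 = (-9 + 1**3)*(-5*1)**3 = (-9 + 1)*(-5)**3 = -8*(-125) = 1000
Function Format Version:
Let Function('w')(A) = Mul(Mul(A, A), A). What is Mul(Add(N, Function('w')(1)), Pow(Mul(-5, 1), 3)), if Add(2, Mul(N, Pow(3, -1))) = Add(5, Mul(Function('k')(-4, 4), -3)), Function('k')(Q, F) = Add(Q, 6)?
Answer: 1000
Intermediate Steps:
Function('k')(Q, F) = Add(6, Q)
Function('w')(A) = Pow(A, 3) (Function('w')(A) = Mul(Pow(A, 2), A) = Pow(A, 3))
N = -9 (N = Add(-6, Mul(3, Add(5, Mul(Add(6, -4), -3)))) = Add(-6, Mul(3, Add(5, Mul(2, -3)))) = Add(-6, Mul(3, Add(5, -6))) = Add(-6, Mul(3, -1)) = Add(-6, -3) = -9)
Mul(Add(N, Function('w')(1)), Pow(Mul(-5, 1), 3)) = Mul(Add(-9, Pow(1, 3)), Pow(Mul(-5, 1), 3)) = Mul(Add(-9, 1), Pow(-5, 3)) = Mul(-8, -125) = 1000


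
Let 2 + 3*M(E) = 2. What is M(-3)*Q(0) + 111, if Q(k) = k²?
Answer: 111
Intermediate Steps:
M(E) = 0 (M(E) = -⅔ + (⅓)*2 = -⅔ + ⅔ = 0)
M(-3)*Q(0) + 111 = 0*0² + 111 = 0*0 + 111 = 0 + 111 = 111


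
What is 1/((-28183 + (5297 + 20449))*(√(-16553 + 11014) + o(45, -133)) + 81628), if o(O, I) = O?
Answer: I/(-28037*I + 2437*√5539) ≈ -8.324e-7 + 5.3848e-6*I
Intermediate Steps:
1/((-28183 + (5297 + 20449))*(√(-16553 + 11014) + o(45, -133)) + 81628) = 1/((-28183 + (5297 + 20449))*(√(-16553 + 11014) + 45) + 81628) = 1/((-28183 + 25746)*(√(-5539) + 45) + 81628) = 1/(-2437*(I*√5539 + 45) + 81628) = 1/(-2437*(45 + I*√5539) + 81628) = 1/((-109665 - 2437*I*√5539) + 81628) = 1/(-28037 - 2437*I*√5539)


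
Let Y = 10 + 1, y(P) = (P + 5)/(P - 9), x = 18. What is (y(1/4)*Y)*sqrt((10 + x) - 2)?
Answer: -33*sqrt(26)/5 ≈ -33.654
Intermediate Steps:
y(P) = (5 + P)/(-9 + P)
Y = 11
(y(1/4)*Y)*sqrt((10 + x) - 2) = (((5 + 1/4)/(-9 + 1/4))*11)*sqrt((10 + 18) - 2) = (((5 + 1/4)/(-9 + 1/4))*11)*sqrt(28 - 2) = (((21/4)/(-35/4))*11)*sqrt(26) = (-4/35*21/4*11)*sqrt(26) = (-3/5*11)*sqrt(26) = -33*sqrt(26)/5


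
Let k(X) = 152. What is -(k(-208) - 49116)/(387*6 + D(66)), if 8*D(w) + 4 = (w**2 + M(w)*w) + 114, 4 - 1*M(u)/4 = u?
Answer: 195856/3337 ≈ 58.692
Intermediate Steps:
M(u) = 16 - 4*u
D(w) = 55/4 + w**2/8 + w*(16 - 4*w)/8 (D(w) = -1/2 + ((w**2 + (16 - 4*w)*w) + 114)/8 = -1/2 + ((w**2 + w*(16 - 4*w)) + 114)/8 = -1/2 + (114 + w**2 + w*(16 - 4*w))/8 = -1/2 + (57/4 + w**2/8 + w*(16 - 4*w)/8) = 55/4 + w**2/8 + w*(16 - 4*w)/8)
-(k(-208) - 49116)/(387*6 + D(66)) = -(152 - 49116)/(387*6 + (55/4 + 2*66 - 3/8*66**2)) = -(-48964)/(2322 + (55/4 + 132 - 3/8*4356)) = -(-48964)/(2322 + (55/4 + 132 - 3267/2)) = -(-48964)/(2322 - 5951/4) = -(-48964)/3337/4 = -(-48964)*4/3337 = -1*(-195856/3337) = 195856/3337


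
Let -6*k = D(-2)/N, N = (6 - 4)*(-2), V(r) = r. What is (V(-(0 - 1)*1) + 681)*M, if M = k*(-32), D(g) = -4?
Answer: 10912/3 ≈ 3637.3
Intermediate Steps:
N = -4 (N = 2*(-2) = -4)
k = -1/6 (k = -(-2)/(3*(-4)) = -(-2)*(-1)/(3*4) = -1/6*1 = -1/6 ≈ -0.16667)
M = 16/3 (M = -1/6*(-32) = 16/3 ≈ 5.3333)
(V(-(0 - 1)*1) + 681)*M = (-(0 - 1)*1 + 681)*(16/3) = (-1*(-1)*1 + 681)*(16/3) = (1*1 + 681)*(16/3) = (1 + 681)*(16/3) = 682*(16/3) = 10912/3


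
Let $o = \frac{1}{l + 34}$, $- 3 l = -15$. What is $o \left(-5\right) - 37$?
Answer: $- \frac{1448}{39} \approx -37.128$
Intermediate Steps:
$l = 5$ ($l = \left(- \frac{1}{3}\right) \left(-15\right) = 5$)
$o = \frac{1}{39}$ ($o = \frac{1}{5 + 34} = \frac{1}{39} \approx 0.025641$)
$o \left(-5\right) - 37 = \frac{1}{39} \left(-5\right) - 37 = - \frac{5}{39} - 37 = - \frac{1448}{39}$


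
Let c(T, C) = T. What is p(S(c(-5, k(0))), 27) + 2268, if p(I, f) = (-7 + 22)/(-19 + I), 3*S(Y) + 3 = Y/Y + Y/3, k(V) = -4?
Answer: 412641/182 ≈ 2267.3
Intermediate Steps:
S(Y) = -⅔ + Y/9 (S(Y) = -1 + (Y/Y + Y/3)/3 = -1 + (1 + Y*(⅓))/3 = -1 + (1 + Y/3)/3 = -1 + (⅓ + Y/9) = -⅔ + Y/9)
p(I, f) = 15/(-19 + I)
p(S(c(-5, k(0))), 27) + 2268 = 15/(-19 + (-⅔ + (⅑)*(-5))) + 2268 = 15/(-19 + (-⅔ - 5/9)) + 2268 = 15/(-19 - 11/9) + 2268 = 15/(-182/9) + 2268 = 15*(-9/182) + 2268 = -135/182 + 2268 = 412641/182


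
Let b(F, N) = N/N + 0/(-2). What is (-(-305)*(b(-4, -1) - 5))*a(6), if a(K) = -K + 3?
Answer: 3660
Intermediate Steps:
b(F, N) = 1 (b(F, N) = 1 + 0*(-1/2) = 1 + 0 = 1)
a(K) = 3 - K
(-(-305)*(b(-4, -1) - 5))*a(6) = (-(-305)*(1 - 5))*(3 - 1*6) = (-(-305)*(-4))*(3 - 6) = -61*20*(-3) = -1220*(-3) = 3660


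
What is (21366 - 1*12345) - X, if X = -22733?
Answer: 31754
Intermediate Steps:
(21366 - 1*12345) - X = (21366 - 1*12345) - 1*(-22733) = (21366 - 12345) + 22733 = 9021 + 22733 = 31754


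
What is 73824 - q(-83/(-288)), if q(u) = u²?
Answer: 6123250967/82944 ≈ 73824.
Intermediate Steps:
73824 - q(-83/(-288)) = 73824 - (-83/(-288))² = 73824 - (-83*(-1/288))² = 73824 - (83/288)² = 73824 - 1*6889/82944 = 73824 - 6889/82944 = 6123250967/82944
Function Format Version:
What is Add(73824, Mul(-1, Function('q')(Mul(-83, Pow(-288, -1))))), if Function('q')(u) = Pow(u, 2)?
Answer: Rational(6123250967, 82944) ≈ 73824.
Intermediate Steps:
Add(73824, Mul(-1, Function('q')(Mul(-83, Pow(-288, -1))))) = Add(73824, Mul(-1, Pow(Mul(-83, Pow(-288, -1)), 2))) = Add(73824, Mul(-1, Pow(Mul(-83, Rational(-1, 288)), 2))) = Add(73824, Mul(-1, Pow(Rational(83, 288), 2))) = Add(73824, Mul(-1, Rational(6889, 82944))) = Add(73824, Rational(-6889, 82944)) = Rational(6123250967, 82944)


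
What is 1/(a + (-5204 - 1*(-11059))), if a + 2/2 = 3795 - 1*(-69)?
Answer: 1/9718 ≈ 0.00010290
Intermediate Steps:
a = 3863 (a = -1 + (3795 - 1*(-69)) = -1 + (3795 + 69) = -1 + 3864 = 3863)
1/(a + (-5204 - 1*(-11059))) = 1/(3863 + (-5204 - 1*(-11059))) = 1/(3863 + (-5204 + 11059)) = 1/(3863 + 5855) = 1/9718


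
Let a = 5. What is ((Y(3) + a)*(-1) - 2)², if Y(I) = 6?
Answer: 169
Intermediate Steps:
((Y(3) + a)*(-1) - 2)² = ((6 + 5)*(-1) - 2)² = (11*(-1) - 2)² = (-11 - 2)² = (-13)² = 169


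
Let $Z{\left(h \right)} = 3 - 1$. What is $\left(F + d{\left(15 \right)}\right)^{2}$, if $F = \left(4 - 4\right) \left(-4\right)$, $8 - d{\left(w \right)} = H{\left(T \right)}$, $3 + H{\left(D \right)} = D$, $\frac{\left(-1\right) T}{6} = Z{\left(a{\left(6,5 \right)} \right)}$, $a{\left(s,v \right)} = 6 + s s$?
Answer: $529$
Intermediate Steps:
$a{\left(s,v \right)} = 6 + s^{2}$
$Z{\left(h \right)} = 2$
$T = -12$ ($T = \left(-6\right) 2 = -12$)
$H{\left(D \right)} = -3 + D$
$d{\left(w \right)} = 23$ ($d{\left(w \right)} = 8 - \left(-3 - 12\right) = 8 - -15 = 8 + 15 = 23$)
$F = 0$ ($F = 0 \left(-4\right) = 0$)
$\left(F + d{\left(15 \right)}\right)^{2} = \left(0 + 23\right)^{2} = 23^{2} = 529$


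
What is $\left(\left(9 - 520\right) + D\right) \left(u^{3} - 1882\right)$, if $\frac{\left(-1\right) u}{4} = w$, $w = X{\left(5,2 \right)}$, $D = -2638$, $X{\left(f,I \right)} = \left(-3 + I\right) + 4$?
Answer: $11367890$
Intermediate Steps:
$X{\left(f,I \right)} = 1 + I$
$w = 3$ ($w = 1 + 2 = 3$)
$u = -12$ ($u = \left(-4\right) 3 = -12$)
$\left(\left(9 - 520\right) + D\right) \left(u^{3} - 1882\right) = \left(\left(9 - 520\right) - 2638\right) \left(\left(-12\right)^{3} - 1882\right) = \left(\left(9 - 520\right) - 2638\right) \left(-1728 - 1882\right) = \left(-511 - 2638\right) \left(-3610\right) = \left(-3149\right) \left(-3610\right) = 11367890$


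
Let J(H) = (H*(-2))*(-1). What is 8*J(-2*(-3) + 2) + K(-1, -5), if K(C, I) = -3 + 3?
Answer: 128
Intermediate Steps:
K(C, I) = 0
J(H) = 2*H (J(H) = -2*H*(-1) = 2*H)
8*J(-2*(-3) + 2) + K(-1, -5) = 8*(2*(-2*(-3) + 2)) + 0 = 8*(2*(6 + 2)) + 0 = 8*(2*8) + 0 = 8*16 + 0 = 128 + 0 = 128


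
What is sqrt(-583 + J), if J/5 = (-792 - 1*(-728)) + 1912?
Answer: sqrt(8657) ≈ 93.043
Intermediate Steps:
J = 9240 (J = 5*((-792 - 1*(-728)) + 1912) = 5*((-792 + 728) + 1912) = 5*(-64 + 1912) = 5*1848 = 9240)
sqrt(-583 + J) = sqrt(-583 + 9240) = sqrt(8657)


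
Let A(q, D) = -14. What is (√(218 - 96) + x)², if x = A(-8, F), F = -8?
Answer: (14 - √122)² ≈ 8.7299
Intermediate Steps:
x = -14
(√(218 - 96) + x)² = (√(218 - 96) - 14)² = (√122 - 14)² = (-14 + √122)²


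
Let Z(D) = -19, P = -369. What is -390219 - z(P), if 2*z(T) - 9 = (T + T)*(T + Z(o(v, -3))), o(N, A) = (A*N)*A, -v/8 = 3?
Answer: -1066791/2 ≈ -5.3340e+5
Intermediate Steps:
v = -24 (v = -8*3 = -24)
o(N, A) = N*A**2
z(T) = 9/2 + T*(-19 + T) (z(T) = 9/2 + ((T + T)*(T - 19))/2 = 9/2 + ((2*T)*(-19 + T))/2 = 9/2 + (2*T*(-19 + T))/2 = 9/2 + T*(-19 + T))
-390219 - z(P) = -390219 - (9/2 + (-369)**2 - 19*(-369)) = -390219 - (9/2 + 136161 + 7011) = -390219 - 1*286353/2 = -390219 - 286353/2 = -1066791/2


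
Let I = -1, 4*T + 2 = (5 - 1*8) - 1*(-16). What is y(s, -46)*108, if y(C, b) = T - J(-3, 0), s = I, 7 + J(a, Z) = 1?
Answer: 945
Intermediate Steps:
T = 11/4 (T = -1/2 + ((5 - 1*8) - 1*(-16))/4 = -1/2 + ((5 - 8) + 16)/4 = -1/2 + (-3 + 16)/4 = -1/2 + (1/4)*13 = -1/2 + 13/4 = 11/4 ≈ 2.7500)
J(a, Z) = -6 (J(a, Z) = -7 + 1 = -6)
s = -1
y(C, b) = 35/4 (y(C, b) = 11/4 - 1*(-6) = 11/4 + 6 = 35/4)
y(s, -46)*108 = (35/4)*108 = 945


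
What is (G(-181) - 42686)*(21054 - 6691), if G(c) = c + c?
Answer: -618298424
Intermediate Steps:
G(c) = 2*c
(G(-181) - 42686)*(21054 - 6691) = (2*(-181) - 42686)*(21054 - 6691) = (-362 - 42686)*14363 = -43048*14363 = -618298424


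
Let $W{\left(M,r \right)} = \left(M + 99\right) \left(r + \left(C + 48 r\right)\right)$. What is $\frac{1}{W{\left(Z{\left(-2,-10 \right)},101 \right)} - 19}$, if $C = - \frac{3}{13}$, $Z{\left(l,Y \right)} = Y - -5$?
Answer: $\frac{13}{6047149} \approx 2.1498 \cdot 10^{-6}$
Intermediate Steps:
$Z{\left(l,Y \right)} = 5 + Y$ ($Z{\left(l,Y \right)} = Y + 5 = 5 + Y$)
$C = - \frac{3}{13}$ ($C = \left(-3\right) \frac{1}{13} = - \frac{3}{13} \approx -0.23077$)
$W{\left(M,r \right)} = \left(99 + M\right) \left(- \frac{3}{13} + 49 r\right)$ ($W{\left(M,r \right)} = \left(M + 99\right) \left(r + \left(- \frac{3}{13} + 48 r\right)\right) = \left(99 + M\right) \left(- \frac{3}{13} + 49 r\right)$)
$\frac{1}{W{\left(Z{\left(-2,-10 \right)},101 \right)} - 19} = \frac{1}{\left(- \frac{297}{13} + 4851 \cdot 101 - \frac{3 \left(5 - 10\right)}{13} + 49 \left(5 - 10\right) 101\right) - 19} = \frac{1}{\left(- \frac{297}{13} + 489951 - - \frac{15}{13} + 49 \left(-5\right) 101\right) - 19} = \frac{1}{\left(- \frac{297}{13} + 489951 + \frac{15}{13} - 24745\right) - 19} = \frac{1}{\frac{6047396}{13} - 19} = \frac{1}{\frac{6047149}{13}} = \frac{13}{6047149}$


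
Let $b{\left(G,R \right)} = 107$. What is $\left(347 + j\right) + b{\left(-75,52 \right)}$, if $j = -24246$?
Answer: $-23792$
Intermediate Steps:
$\left(347 + j\right) + b{\left(-75,52 \right)} = \left(347 - 24246\right) + 107 = -23899 + 107 = -23792$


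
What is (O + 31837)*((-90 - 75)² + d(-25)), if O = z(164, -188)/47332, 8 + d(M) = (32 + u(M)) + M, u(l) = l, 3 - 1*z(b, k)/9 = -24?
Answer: 40986421345273/47332 ≈ 8.6593e+8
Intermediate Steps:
z(b, k) = 243 (z(b, k) = 27 - 9*(-24) = 27 + 216 = 243)
d(M) = 24 + 2*M (d(M) = -8 + ((32 + M) + M) = -8 + (32 + 2*M) = 24 + 2*M)
O = 243/47332 ≈ 0.0051339
(O + 31837)*((-90 - 75)² + d(-25)) = (243/47332 + 31837)*((-90 - 75)² + (24 + 2*(-25))) = 1506909127*((-165)² + (24 - 50))/47332 = 1506909127*(27225 - 26)/47332 = (1506909127/47332)*27199 = 40986421345273/47332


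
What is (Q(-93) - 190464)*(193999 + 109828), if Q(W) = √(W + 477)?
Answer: -57868105728 + 2430616*√6 ≈ -5.7862e+10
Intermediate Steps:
Q(W) = √(477 + W)
(Q(-93) - 190464)*(193999 + 109828) = (√(477 - 93) - 190464)*(193999 + 109828) = (√384 - 190464)*303827 = (8*√6 - 190464)*303827 = (-190464 + 8*√6)*303827 = -57868105728 + 2430616*√6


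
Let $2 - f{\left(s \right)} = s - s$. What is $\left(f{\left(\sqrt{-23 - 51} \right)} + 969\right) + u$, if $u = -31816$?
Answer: $-30845$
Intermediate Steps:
$f{\left(s \right)} = 2$ ($f{\left(s \right)} = 2 - \left(s - s\right) = 2 - 0 = 2 + 0 = 2$)
$\left(f{\left(\sqrt{-23 - 51} \right)} + 969\right) + u = \left(2 + 969\right) - 31816 = 971 - 31816 = -30845$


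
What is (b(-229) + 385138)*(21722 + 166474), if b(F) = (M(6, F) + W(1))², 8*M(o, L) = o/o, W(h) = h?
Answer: 1159706707737/16 ≈ 7.2482e+10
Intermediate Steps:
M(o, L) = ⅛ (M(o, L) = (o/o)/8 = (⅛)*1 = ⅛)
b(F) = 81/64 (b(F) = (⅛ + 1)² = (9/8)² = 81/64)
(b(-229) + 385138)*(21722 + 166474) = (81/64 + 385138)*(21722 + 166474) = (24648913/64)*188196 = 1159706707737/16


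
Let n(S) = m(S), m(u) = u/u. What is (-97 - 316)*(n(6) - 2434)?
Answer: 1004829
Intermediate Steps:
m(u) = 1
n(S) = 1
(-97 - 316)*(n(6) - 2434) = (-97 - 316)*(1 - 2434) = -413*(-2433) = 1004829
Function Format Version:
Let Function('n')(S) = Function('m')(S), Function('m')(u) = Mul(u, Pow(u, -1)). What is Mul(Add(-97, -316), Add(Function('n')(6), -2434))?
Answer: 1004829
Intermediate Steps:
Function('m')(u) = 1
Function('n')(S) = 1
Mul(Add(-97, -316), Add(Function('n')(6), -2434)) = Mul(Add(-97, -316), Add(1, -2434)) = Mul(-413, -2433) = 1004829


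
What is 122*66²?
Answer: 531432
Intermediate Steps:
122*66² = 122*4356 = 531432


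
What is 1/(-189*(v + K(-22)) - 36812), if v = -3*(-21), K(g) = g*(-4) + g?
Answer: -1/61193 ≈ -1.6342e-5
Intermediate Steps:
K(g) = -3*g (K(g) = -4*g + g = -3*g)
v = 63
1/(-189*(v + K(-22)) - 36812) = 1/(-189*(63 - 3*(-22)) - 36812) = 1/(-189*(63 + 66) - 36812) = 1/(-189*129 - 36812) = 1/(-24381 - 36812) = 1/(-61193) = -1/61193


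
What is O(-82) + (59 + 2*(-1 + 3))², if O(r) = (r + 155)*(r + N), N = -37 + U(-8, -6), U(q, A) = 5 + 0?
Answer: -4353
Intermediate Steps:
U(q, A) = 5
N = -32 (N = -37 + 5 = -32)
O(r) = (-32 + r)*(155 + r) (O(r) = (r + 155)*(r - 32) = (155 + r)*(-32 + r) = (-32 + r)*(155 + r))
O(-82) + (59 + 2*(-1 + 3))² = (-4960 + (-82)² + 123*(-82)) + (59 + 2*(-1 + 3))² = (-4960 + 6724 - 10086) + (59 + 2*2)² = -8322 + (59 + 4)² = -8322 + 63² = -8322 + 3969 = -4353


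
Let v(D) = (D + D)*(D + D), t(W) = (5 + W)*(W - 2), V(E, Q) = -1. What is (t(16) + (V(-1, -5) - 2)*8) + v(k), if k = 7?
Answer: 466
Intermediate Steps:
t(W) = (-2 + W)*(5 + W) (t(W) = (5 + W)*(-2 + W) = (-2 + W)*(5 + W))
v(D) = 4*D² (v(D) = (2*D)*(2*D) = 4*D²)
(t(16) + (V(-1, -5) - 2)*8) + v(k) = ((-10 + 16² + 3*16) + (-1 - 2)*8) + 4*7² = ((-10 + 256 + 48) - 3*8) + 4*49 = (294 - 24) + 196 = 270 + 196 = 466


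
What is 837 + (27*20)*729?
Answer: 394497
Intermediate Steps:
837 + (27*20)*729 = 837 + 540*729 = 837 + 393660 = 394497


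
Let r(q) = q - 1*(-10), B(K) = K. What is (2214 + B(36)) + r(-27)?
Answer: 2233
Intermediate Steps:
r(q) = 10 + q (r(q) = q + 10 = 10 + q)
(2214 + B(36)) + r(-27) = (2214 + 36) + (10 - 27) = 2250 - 17 = 2233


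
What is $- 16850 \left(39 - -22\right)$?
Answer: $-1027850$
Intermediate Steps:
$- 16850 \left(39 - -22\right) = - 16850 \left(39 + 22\right) = \left(-16850\right) 61 = -1027850$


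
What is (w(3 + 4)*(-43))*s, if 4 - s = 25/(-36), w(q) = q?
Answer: -50869/36 ≈ -1413.0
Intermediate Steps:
s = 169/36 (s = 4 - 25/(-36) = 4 - 25*(-1)/36 = 4 - 1*(-25/36) = 4 + 25/36 = 169/36 ≈ 4.6944)
(w(3 + 4)*(-43))*s = ((3 + 4)*(-43))*(169/36) = (7*(-43))*(169/36) = -301*169/36 = -50869/36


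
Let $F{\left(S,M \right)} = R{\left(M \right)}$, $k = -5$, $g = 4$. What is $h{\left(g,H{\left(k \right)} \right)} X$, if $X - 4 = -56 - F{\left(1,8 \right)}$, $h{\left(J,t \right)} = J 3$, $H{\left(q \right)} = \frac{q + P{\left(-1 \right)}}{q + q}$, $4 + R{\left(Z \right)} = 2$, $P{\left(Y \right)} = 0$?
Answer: $-600$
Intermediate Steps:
$R{\left(Z \right)} = -2$ ($R{\left(Z \right)} = -4 + 2 = -2$)
$F{\left(S,M \right)} = -2$
$H{\left(q \right)} = \frac{1}{2}$ ($H{\left(q \right)} = \frac{q + 0}{q + q} = \frac{q}{2 q} = q \frac{1}{2 q} = \frac{1}{2}$)
$h{\left(J,t \right)} = 3 J$
$X = -50$ ($X = 4 - 54 = -50$)
$h{\left(g,H{\left(k \right)} \right)} X = 3 \cdot 4 \left(-50\right) = 12 \left(-50\right) = -600$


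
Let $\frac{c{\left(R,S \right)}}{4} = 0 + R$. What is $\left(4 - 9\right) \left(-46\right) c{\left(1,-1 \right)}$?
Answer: $920$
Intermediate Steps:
$c{\left(R,S \right)} = 4 R$ ($c{\left(R,S \right)} = 4 \left(0 + R\right) = 4 R$)
$\left(4 - 9\right) \left(-46\right) c{\left(1,-1 \right)} = \left(4 - 9\right) \left(-46\right) 4 \cdot 1 = \left(-5\right) \left(-46\right) 4 = 230 \cdot 4 = 920$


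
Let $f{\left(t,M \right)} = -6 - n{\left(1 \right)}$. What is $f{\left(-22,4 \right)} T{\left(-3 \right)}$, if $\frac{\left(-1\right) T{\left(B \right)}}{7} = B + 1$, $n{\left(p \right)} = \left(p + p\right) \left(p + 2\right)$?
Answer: $-168$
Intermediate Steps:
$n{\left(p \right)} = 2 p \left(2 + p\right)$
$T{\left(B \right)} = -7 - 7 B$ ($T{\left(B \right)} = - 7 \left(B + 1\right) = - 7 \left(1 + B\right) = -7 - 7 B$)
$f{\left(t,M \right)} = -12$ ($f{\left(t,M \right)} = -6 - 2 \cdot 1 \left(2 + 1\right) = -6 - 2 \cdot 1 \cdot 3 = -6 - 6 = -12$)
$f{\left(-22,4 \right)} T{\left(-3 \right)} = - 12 \left(-7 - -21\right) = - 12 \left(-7 + 21\right) = \left(-12\right) 14 = -168$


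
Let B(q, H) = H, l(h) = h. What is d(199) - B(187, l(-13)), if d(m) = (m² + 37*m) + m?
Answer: 47176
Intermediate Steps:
d(m) = m² + 38*m
d(199) - B(187, l(-13)) = 199*(38 + 199) - 1*(-13) = 199*237 + 13 = 47163 + 13 = 47176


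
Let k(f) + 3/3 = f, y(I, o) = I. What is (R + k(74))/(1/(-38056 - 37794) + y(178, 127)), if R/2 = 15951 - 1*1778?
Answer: 718527050/4500433 ≈ 159.66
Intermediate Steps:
R = 28346 (R = 2*(15951 - 1*1778) = 2*(15951 - 1778) = 2*14173 = 28346)
k(f) = -1 + f
(R + k(74))/(1/(-38056 - 37794) + y(178, 127)) = (28346 + (-1 + 74))/(1/(-38056 - 37794) + 178) = (28346 + 73)/(1/(-75850) + 178) = 28419/(-1/75850 + 178) = 28419/(13501299/75850) = 28419*(75850/13501299) = 718527050/4500433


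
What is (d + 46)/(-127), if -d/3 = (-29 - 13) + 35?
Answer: -67/127 ≈ -0.52756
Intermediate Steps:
d = 21 (d = -3*((-29 - 13) + 35) = -3*(-42 + 35) = -3*(-7) = 21)
(d + 46)/(-127) = (21 + 46)/(-127) = -1/127*67 = -67/127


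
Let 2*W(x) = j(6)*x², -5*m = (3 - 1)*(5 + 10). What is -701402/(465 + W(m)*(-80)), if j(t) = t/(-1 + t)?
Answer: 701402/1263 ≈ 555.35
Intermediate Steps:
j(t) = t/(-1 + t)
m = -6 (m = -(3 - 1)*(5 + 10)/5 = -2*15/5 = -⅕*30 = -6)
W(x) = 3*x²/5 (W(x) = ((6/(-1 + 6))*x²)/2 = ((6/5)*x²)/2 = ((6*(⅕))*x²)/2 = (6*x²/5)/2 = 3*x²/5)
-701402/(465 + W(m)*(-80)) = -701402/(465 + ((⅗)*(-6)²)*(-80)) = -701402/(465 + ((⅗)*36)*(-80)) = -701402/(465 + (108/5)*(-80)) = -701402/(465 - 1728) = -701402/(-1263) = -701402*(-1/1263) = 701402/1263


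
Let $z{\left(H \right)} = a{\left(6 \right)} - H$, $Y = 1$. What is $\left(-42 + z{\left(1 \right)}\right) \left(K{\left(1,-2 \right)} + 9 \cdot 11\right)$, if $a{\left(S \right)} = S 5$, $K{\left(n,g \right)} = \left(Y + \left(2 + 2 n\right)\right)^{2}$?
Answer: $-1612$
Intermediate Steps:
$K{\left(n,g \right)} = \left(3 + 2 n\right)^{2}$ ($K{\left(n,g \right)} = \left(1 + \left(2 + 2 n\right)\right)^{2} = \left(3 + 2 n\right)^{2}$)
$a{\left(S \right)} = 5 S$
$z{\left(H \right)} = 30 - H$ ($z{\left(H \right)} = 5 \cdot 6 - H = 30 - H$)
$\left(-42 + z{\left(1 \right)}\right) \left(K{\left(1,-2 \right)} + 9 \cdot 11\right) = \left(-42 + \left(30 - 1\right)\right) \left(\left(3 + 2 \cdot 1\right)^{2} + 9 \cdot 11\right) = \left(-42 + \left(30 - 1\right)\right) \left(\left(3 + 2\right)^{2} + 99\right) = \left(-42 + 29\right) \left(5^{2} + 99\right) = - 13 \left(25 + 99\right) = \left(-13\right) 124 = -1612$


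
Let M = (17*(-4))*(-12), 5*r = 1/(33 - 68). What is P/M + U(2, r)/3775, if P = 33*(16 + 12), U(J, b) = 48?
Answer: 293939/256700 ≈ 1.1451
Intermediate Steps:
r = -1/175 (r = 1/(5*(33 - 68)) = (⅕)/(-35) = (⅕)*(-1/35) = -1/175 ≈ -0.0057143)
M = 816 (M = -68*(-12) = 816)
P = 924 (P = 33*28 = 924)
P/M + U(2, r)/3775 = 924/816 + 48/3775 = 924*(1/816) + 48*(1/3775) = 77/68 + 48/3775 = 293939/256700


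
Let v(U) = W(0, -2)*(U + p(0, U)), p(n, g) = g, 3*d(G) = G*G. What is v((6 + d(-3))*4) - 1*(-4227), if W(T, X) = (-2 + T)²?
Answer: 4515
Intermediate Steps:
d(G) = G²/3 (d(G) = (G*G)/3 = G²/3)
v(U) = 8*U (v(U) = (-2 + 0)²*(U + U) = (-2)²*(2*U) = 4*(2*U) = 8*U)
v((6 + d(-3))*4) - 1*(-4227) = 8*((6 + (⅓)*(-3)²)*4) - 1*(-4227) = 8*((6 + (⅓)*9)*4) + 4227 = 8*((6 + 3)*4) + 4227 = 8*(9*4) + 4227 = 8*36 + 4227 = 288 + 4227 = 4515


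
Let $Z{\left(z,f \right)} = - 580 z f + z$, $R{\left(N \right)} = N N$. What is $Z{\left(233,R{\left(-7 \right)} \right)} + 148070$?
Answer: $-6473557$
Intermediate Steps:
$R{\left(N \right)} = N^{2}$
$Z{\left(z,f \right)} = z - 580 f z$ ($Z{\left(z,f \right)} = - 580 f z + z = z - 580 f z$)
$Z{\left(233,R{\left(-7 \right)} \right)} + 148070 = 233 \left(1 - 580 \left(-7\right)^{2}\right) + 148070 = 233 \left(1 - 28420\right) + 148070 = 233 \left(-28419\right) + 148070 = -6621627 + 148070 = -6473557$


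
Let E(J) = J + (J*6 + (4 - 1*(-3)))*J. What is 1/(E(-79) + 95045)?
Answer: 1/131859 ≈ 7.5839e-6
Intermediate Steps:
E(J) = J + J*(7 + 6*J) (E(J) = J + (6*J + (4 + 3))*J = J + (6*J + 7)*J = J + (7 + 6*J)*J = J + J*(7 + 6*J))
1/(E(-79) + 95045) = 1/(2*(-79)*(4 + 3*(-79)) + 95045) = 1/(2*(-79)*(4 - 237) + 95045) = 1/(2*(-79)*(-233) + 95045) = 1/(36814 + 95045) = 1/131859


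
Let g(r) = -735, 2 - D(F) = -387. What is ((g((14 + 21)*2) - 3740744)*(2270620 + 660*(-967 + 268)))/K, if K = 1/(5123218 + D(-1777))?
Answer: -34683658765546707840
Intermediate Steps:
D(F) = 389 (D(F) = 2 - 1*(-387) = 2 + 387 = 389)
K = 1/5123607 (K = 1/(5123218 + 389) = 1/5123607 ≈ 1.9518e-7)
((g((14 + 21)*2) - 3740744)*(2270620 + 660*(-967 + 268)))/K = ((-735 - 3740744)*(2270620 + 660*(-967 + 268)))/(1/5123607) = -3741479*(2270620 + 660*(-699))*5123607 = -3741479*(2270620 - 461340)*5123607 = -3741479*1809280*5123607 = -6769383125120*5123607 = -34683658765546707840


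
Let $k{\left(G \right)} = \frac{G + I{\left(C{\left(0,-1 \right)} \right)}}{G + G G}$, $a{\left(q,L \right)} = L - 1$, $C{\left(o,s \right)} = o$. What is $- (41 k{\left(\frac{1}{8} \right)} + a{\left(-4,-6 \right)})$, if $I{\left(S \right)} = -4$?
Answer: $\frac{10231}{9} \approx 1136.8$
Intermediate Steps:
$a{\left(q,L \right)} = -1 + L$ ($a{\left(q,L \right)} = L - 1 = -1 + L$)
$k{\left(G \right)} = \frac{-4 + G}{G + G^{2}}$ ($k{\left(G \right)} = \frac{G - 4}{G + G G} = \frac{-4 + G}{G + G^{2}}$)
$- (41 k{\left(\frac{1}{8} \right)} + a{\left(-4,-6 \right)}) = - (41 \frac{-4 + \frac{1}{8}}{\frac{1}{8} \left(1 + \frac{1}{8}\right)} - 7) = - (41 \frac{\frac{1}{\frac{1}{8}} \left(-4 + \frac{1}{8}\right)}{1 + \frac{1}{8}} - 7) = - (41 \cdot 8 \frac{1}{\frac{9}{8}} \left(- \frac{31}{8}\right) - 7) = - (41 \cdot 8 \cdot \frac{8}{9} \left(- \frac{31}{8}\right) - 7) = - (41 \left(- \frac{248}{9}\right) - 7) = - (- \frac{10168}{9} - 7) = \left(-1\right) \left(- \frac{10231}{9}\right) = \frac{10231}{9}$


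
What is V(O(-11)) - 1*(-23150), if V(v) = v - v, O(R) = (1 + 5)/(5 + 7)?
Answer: 23150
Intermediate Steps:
O(R) = ½ (O(R) = 6/12 = 6*(1/12) = ½)
V(v) = 0
V(O(-11)) - 1*(-23150) = 0 - 1*(-23150) = 0 + 23150 = 23150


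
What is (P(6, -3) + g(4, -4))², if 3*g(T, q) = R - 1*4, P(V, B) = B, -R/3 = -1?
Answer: 100/9 ≈ 11.111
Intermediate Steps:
R = 3 (R = -3*(-1) = 3)
g(T, q) = -⅓ (g(T, q) = (3 - 1*4)/3 = (3 - 4)/3 = (⅓)*(-1) = -⅓)
(P(6, -3) + g(4, -4))² = (-3 - ⅓)² = (-10/3)² = 100/9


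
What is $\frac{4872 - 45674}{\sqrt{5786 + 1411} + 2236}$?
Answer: $- \frac{91233272}{4992499} + \frac{40802 \sqrt{7197}}{4992499} \approx -17.581$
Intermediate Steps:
$\frac{4872 - 45674}{\sqrt{5786 + 1411} + 2236} = - \frac{40802}{\sqrt{7197} + 2236} = - \frac{40802}{2236 + \sqrt{7197}}$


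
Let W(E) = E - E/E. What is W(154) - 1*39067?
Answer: -38914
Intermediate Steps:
W(E) = -1 + E (W(E) = E - 1*1 = E - 1 = -1 + E)
W(154) - 1*39067 = (-1 + 154) - 1*39067 = 153 - 39067 = -38914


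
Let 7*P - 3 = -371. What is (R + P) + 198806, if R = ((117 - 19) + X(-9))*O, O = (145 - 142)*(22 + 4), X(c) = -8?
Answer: 1440414/7 ≈ 2.0577e+5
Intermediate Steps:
O = 78 (O = 3*26 = 78)
P = -368/7 (P = 3/7 + (⅐)*(-371) = 3/7 - 53 = -368/7 ≈ -52.571)
R = 7020 (R = ((117 - 19) - 8)*78 = (98 - 8)*78 = 90*78 = 7020)
(R + P) + 198806 = (7020 - 368/7) + 198806 = 48772/7 + 198806 = 1440414/7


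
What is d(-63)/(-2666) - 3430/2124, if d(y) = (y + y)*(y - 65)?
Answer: -10850063/1415646 ≈ -7.6644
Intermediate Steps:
d(y) = 2*y*(-65 + y) (d(y) = (2*y)*(-65 + y) = 2*y*(-65 + y))
d(-63)/(-2666) - 3430/2124 = (2*(-63)*(-65 - 63))/(-2666) - 3430/2124 = (2*(-63)*(-128))*(-1/2666) - 3430*1/2124 = 16128*(-1/2666) - 1715/1062 = -8064/1333 - 1715/1062 = -10850063/1415646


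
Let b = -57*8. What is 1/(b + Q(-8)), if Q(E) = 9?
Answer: -1/447 ≈ -0.0022371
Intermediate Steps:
b = -456
1/(b + Q(-8)) = 1/(-456 + 9) = 1/(-447) = -1/447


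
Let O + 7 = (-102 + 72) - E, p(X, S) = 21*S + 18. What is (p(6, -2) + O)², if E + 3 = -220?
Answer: 26244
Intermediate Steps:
E = -223 (E = -3 - 220 = -223)
p(X, S) = 18 + 21*S
O = 186 (O = -7 + ((-102 + 72) - 1*(-223)) = -7 + (-30 + 223) = -7 + 193 = 186)
(p(6, -2) + O)² = ((18 + 21*(-2)) + 186)² = ((18 - 42) + 186)² = (-24 + 186)² = 162² = 26244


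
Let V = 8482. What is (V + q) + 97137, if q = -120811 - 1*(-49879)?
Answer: 34687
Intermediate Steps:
q = -70932 (q = -120811 + 49879 = -70932)
(V + q) + 97137 = (8482 - 70932) + 97137 = -62450 + 97137 = 34687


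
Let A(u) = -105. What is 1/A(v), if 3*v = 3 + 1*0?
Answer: -1/105 ≈ -0.0095238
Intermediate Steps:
v = 1 (v = (3 + 1*0)/3 = (3 + 0)/3 = (1/3)*3 = 1)
1/A(v) = 1/(-105) = -1/105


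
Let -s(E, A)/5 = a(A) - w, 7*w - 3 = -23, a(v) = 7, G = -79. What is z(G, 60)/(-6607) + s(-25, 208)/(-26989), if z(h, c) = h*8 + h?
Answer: 136603668/1248214261 ≈ 0.10944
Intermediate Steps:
w = -20/7 (w = 3/7 + (1/7)*(-23) = 3/7 - 23/7 = -20/7 ≈ -2.8571)
s(E, A) = -345/7 (s(E, A) = -5*(7 - 1*(-20/7)) = -5*(7 + 20/7) = -5*69/7 = -345/7)
z(h, c) = 9*h (z(h, c) = 8*h + h = 9*h)
z(G, 60)/(-6607) + s(-25, 208)/(-26989) = (9*(-79))/(-6607) - 345/7/(-26989) = -711*(-1/6607) - 345/7*(-1/26989) = 711/6607 + 345/188923 = 136603668/1248214261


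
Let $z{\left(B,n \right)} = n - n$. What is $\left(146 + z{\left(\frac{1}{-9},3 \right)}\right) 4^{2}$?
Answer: $2336$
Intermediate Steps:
$z{\left(B,n \right)} = 0$
$\left(146 + z{\left(\frac{1}{-9},3 \right)}\right) 4^{2} = \left(146 + 0\right) 4^{2} = 146 \cdot 16 = 2336$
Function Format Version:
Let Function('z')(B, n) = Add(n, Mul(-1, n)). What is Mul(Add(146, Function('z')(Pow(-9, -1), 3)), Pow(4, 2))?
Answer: 2336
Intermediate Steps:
Function('z')(B, n) = 0
Mul(Add(146, Function('z')(Pow(-9, -1), 3)), Pow(4, 2)) = Mul(Add(146, 0), Pow(4, 2)) = Mul(146, 16) = 2336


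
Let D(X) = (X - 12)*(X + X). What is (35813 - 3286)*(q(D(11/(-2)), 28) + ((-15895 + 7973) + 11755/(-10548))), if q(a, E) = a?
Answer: -2652333580567/10548 ≈ -2.5145e+8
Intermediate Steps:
D(X) = 2*X*(-12 + X) (D(X) = (-12 + X)*(2*X) = 2*X*(-12 + X))
(35813 - 3286)*(q(D(11/(-2)), 28) + ((-15895 + 7973) + 11755/(-10548))) = (35813 - 3286)*(2*(11/(-2))*(-12 + 11/(-2)) + ((-15895 + 7973) + 11755/(-10548))) = 32527*(2*(11*(-½))*(-12 + 11*(-½)) + (-7922 + 11755*(-1/10548))) = 32527*(2*(-11/2)*(-12 - 11/2) + (-7922 - 11755/10548)) = 32527*(2*(-11/2)*(-35/2) - 83573011/10548) = 32527*(385/2 - 83573011/10548) = 32527*(-81542521/10548) = -2652333580567/10548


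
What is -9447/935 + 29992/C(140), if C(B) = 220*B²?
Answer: -92516867/9163000 ≈ -10.097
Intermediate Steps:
-9447/935 + 29992/C(140) = -9447/935 + 29992/((220*140²)) = -9447*1/935 + 29992/((220*19600)) = -9447/935 + 29992/4312000 = -9447/935 + 29992*(1/4312000) = -9447/935 + 3749/539000 = -92516867/9163000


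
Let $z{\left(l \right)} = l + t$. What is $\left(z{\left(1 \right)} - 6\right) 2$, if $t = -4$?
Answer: $-18$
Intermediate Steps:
$z{\left(l \right)} = -4 + l$ ($z{\left(l \right)} = l - 4 = -4 + l$)
$\left(z{\left(1 \right)} - 6\right) 2 = \left(\left(-4 + 1\right) - 6\right) 2 = \left(-3 - 6\right) 2 = \left(-9\right) 2 = -18$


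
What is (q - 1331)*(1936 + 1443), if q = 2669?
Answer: 4521102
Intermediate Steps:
(q - 1331)*(1936 + 1443) = (2669 - 1331)*(1936 + 1443) = 1338*3379 = 4521102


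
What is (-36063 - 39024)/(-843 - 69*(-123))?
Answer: -25029/2548 ≈ -9.8230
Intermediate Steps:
(-36063 - 39024)/(-843 - 69*(-123)) = -75087/(-843 + 8487) = -75087/7644 = -75087*1/7644 = -25029/2548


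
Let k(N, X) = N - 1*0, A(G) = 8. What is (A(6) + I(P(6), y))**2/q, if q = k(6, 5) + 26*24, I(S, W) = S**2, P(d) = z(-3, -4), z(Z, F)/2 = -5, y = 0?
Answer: 648/35 ≈ 18.514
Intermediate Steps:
z(Z, F) = -10 (z(Z, F) = 2*(-5) = -10)
P(d) = -10
k(N, X) = N (k(N, X) = N + 0 = N)
q = 630 (q = 6 + 26*24 = 6 + 624 = 630)
(A(6) + I(P(6), y))**2/q = (8 + (-10)**2)**2/630 = (8 + 100)**2*(1/630) = 108**2*(1/630) = 11664*(1/630) = 648/35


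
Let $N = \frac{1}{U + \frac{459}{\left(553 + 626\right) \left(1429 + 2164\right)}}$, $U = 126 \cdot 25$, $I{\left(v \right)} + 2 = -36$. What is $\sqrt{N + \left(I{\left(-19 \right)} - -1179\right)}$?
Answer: $\frac{2 \sqrt{627052548257071104831}}{1482651501} \approx 33.779$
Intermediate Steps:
$I{\left(v \right)} = -38$ ($I{\left(v \right)} = -2 - 36 = -38$)
$U = 3150$
$N = \frac{470683}{1482651501}$ ($N = \frac{1}{3150 + \frac{459}{\left(553 + 626\right) \left(1429 + 2164\right)}} = \frac{1}{3150 + \frac{459}{1179 \cdot 3593}} = \frac{1}{3150 + \frac{459}{4236147}} = \frac{1}{3150 + 459 \cdot \frac{1}{4236147}} = \frac{1}{3150 + \frac{51}{470683}} = \frac{1}{\frac{1482651501}{470683}} = \frac{470683}{1482651501} \approx 0.00031746$)
$\sqrt{N + \left(I{\left(-19 \right)} - -1179\right)} = \sqrt{\frac{470683}{1482651501} - -1141} = \sqrt{\frac{470683}{1482651501} + \left(-38 + 1179\right)} = \sqrt{\frac{470683}{1482651501} + 1141} = \sqrt{\frac{1691705833324}{1482651501}} = \frac{2 \sqrt{627052548257071104831}}{1482651501}$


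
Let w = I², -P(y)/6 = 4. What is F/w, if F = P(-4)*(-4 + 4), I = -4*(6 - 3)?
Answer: 0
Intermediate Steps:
P(y) = -24 (P(y) = -6*4 = -24)
I = -12 (I = -4*3 = -12)
w = 144 (w = (-12)² = 144)
F = 0 (F = -24*(-4 + 4) = -24*0 = 0)
F/w = 0/144 = 0*(1/144) = 0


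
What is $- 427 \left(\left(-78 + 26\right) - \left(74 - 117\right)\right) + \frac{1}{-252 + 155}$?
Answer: $\frac{372770}{97} \approx 3843.0$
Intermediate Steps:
$- 427 \left(\left(-78 + 26\right) - \left(74 - 117\right)\right) + \frac{1}{-252 + 155} = - 427 \left(-52 - -43\right) + \frac{1}{-97} = - 427 \left(-52 + 43\right) - \frac{1}{97} = \left(-427\right) \left(-9\right) - \frac{1}{97} = 3843 - \frac{1}{97} = \frac{372770}{97}$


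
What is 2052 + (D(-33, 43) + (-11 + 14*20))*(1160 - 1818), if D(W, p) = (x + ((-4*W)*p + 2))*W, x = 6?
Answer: 123247426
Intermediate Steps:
D(W, p) = W*(8 - 4*W*p) (D(W, p) = (6 + ((-4*W)*p + 2))*W = (6 + (-4*W*p + 2))*W = (6 + (2 - 4*W*p))*W = (8 - 4*W*p)*W = W*(8 - 4*W*p))
2052 + (D(-33, 43) + (-11 + 14*20))*(1160 - 1818) = 2052 + (4*(-33)*(2 - 1*(-33)*43) + (-11 + 14*20))*(1160 - 1818) = 2052 + (4*(-33)*(2 + 1419) + (-11 + 280))*(-658) = 2052 + (4*(-33)*1421 + 269)*(-658) = 2052 + (-187572 + 269)*(-658) = 2052 - 187303*(-658) = 2052 + 123245374 = 123247426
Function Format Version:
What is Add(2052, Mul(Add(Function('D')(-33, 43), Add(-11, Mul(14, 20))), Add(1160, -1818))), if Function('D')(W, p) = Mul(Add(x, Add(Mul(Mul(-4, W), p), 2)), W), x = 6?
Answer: 123247426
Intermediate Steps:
Function('D')(W, p) = Mul(W, Add(8, Mul(-4, W, p))) (Function('D')(W, p) = Mul(Add(6, Add(Mul(Mul(-4, W), p), 2)), W) = Mul(Add(6, Add(Mul(-4, W, p), 2)), W) = Mul(Add(6, Add(2, Mul(-4, W, p))), W) = Mul(Add(8, Mul(-4, W, p)), W) = Mul(W, Add(8, Mul(-4, W, p))))
Add(2052, Mul(Add(Function('D')(-33, 43), Add(-11, Mul(14, 20))), Add(1160, -1818))) = Add(2052, Mul(Add(Mul(4, -33, Add(2, Mul(-1, -33, 43))), Add(-11, Mul(14, 20))), Add(1160, -1818))) = Add(2052, Mul(Add(Mul(4, -33, Add(2, 1419)), Add(-11, 280)), -658)) = Add(2052, Mul(Add(Mul(4, -33, 1421), 269), -658)) = Add(2052, Mul(Add(-187572, 269), -658)) = Add(2052, Mul(-187303, -658)) = Add(2052, 123245374) = 123247426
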